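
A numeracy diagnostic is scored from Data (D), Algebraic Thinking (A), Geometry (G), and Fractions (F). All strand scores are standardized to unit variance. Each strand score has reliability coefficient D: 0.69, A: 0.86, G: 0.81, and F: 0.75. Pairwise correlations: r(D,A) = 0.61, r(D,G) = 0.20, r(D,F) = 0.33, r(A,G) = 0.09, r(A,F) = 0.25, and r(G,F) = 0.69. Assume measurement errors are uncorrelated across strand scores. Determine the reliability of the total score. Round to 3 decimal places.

Var(D+A+G+F) = 4 + 2·[0.61 + 0.20 + 0.33 + 0.09 + 0.25 + 0.69] = 4 + 4.34 = 8.34.
With uncorrelated errors the cross-covariances are all true-score covariance, so they carry over unchanged; only the diagonal terms shrink to ρᵢσᵢ².
True-score variance = [0.69 + 0.86 + 0.81 + 0.75] + 4.34 = 3.11 + 4.34 = 7.45.
Reliability = 7.45 / 8.34 = 0.893.

0.893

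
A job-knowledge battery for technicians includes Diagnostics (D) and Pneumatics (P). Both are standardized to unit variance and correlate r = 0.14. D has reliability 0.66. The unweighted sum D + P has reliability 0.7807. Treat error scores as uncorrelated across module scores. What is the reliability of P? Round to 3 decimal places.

0.840

Var(D+P) = 2 + 2·0.14 = 2.280.
True-score variance = ρ_D + ρ_P + 2·0.14, so 0.7807 = (0.66 + ρ_P + 0.28) / 2.280.
ρ_P = 0.7807·2.280 − 0.66 − 0.28 = 0.840.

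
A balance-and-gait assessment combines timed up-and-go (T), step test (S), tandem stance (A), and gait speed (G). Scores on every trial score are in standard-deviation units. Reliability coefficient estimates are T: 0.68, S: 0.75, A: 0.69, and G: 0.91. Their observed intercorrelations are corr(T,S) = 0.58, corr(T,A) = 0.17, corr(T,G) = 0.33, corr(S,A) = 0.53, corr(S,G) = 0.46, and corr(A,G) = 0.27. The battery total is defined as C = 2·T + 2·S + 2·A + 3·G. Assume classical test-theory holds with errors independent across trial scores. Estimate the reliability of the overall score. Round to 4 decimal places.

0.9015

Var(C) = 2² + 2² + 2² + 3² + 2·[4·0.58 + 4·0.17 + 6·0.33 + 4·0.53 + 6·0.46 + 6·0.27] = 21 + 22.96 = 43.96.
With uncorrelated errors the cross-covariances are all true-score covariance, so they carry over unchanged; only the diagonal terms shrink to ρᵢσᵢ².
True-score variance = [2²·0.68 + 2²·0.75 + 2²·0.69 + 3²·0.91] + 22.96 = 16.67 + 22.96 = 39.63.
Reliability = 39.63 / 43.96 = 0.9015.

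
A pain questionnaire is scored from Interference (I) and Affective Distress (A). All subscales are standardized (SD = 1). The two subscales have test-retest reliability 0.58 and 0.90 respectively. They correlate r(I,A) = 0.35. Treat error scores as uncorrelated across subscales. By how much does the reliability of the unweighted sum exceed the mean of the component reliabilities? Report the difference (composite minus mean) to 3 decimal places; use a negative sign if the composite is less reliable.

0.067

Var(sum) = 2 + 0.7 = 2.7; true-score variance = 1.48 + 0.7 = 2.18; composite reliability = 0.8074.
Mean component reliability = 0.7400.
Difference = 0.8074 − 0.7400 = 0.067.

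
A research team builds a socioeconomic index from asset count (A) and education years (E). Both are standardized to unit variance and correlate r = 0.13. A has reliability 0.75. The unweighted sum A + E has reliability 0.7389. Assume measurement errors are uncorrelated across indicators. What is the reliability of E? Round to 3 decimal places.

Var(A+E) = 2 + 2·0.13 = 2.260.
True-score variance = ρ_A + ρ_E + 2·0.13, so 0.7389 = (0.75 + ρ_E + 0.26) / 2.260.
ρ_E = 0.7389·2.260 − 0.75 − 0.26 = 0.660.

0.660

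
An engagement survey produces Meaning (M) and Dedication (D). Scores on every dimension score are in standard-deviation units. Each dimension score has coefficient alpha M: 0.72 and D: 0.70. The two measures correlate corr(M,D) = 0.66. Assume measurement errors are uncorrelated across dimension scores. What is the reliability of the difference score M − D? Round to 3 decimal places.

Var(M−D) = 1 + 1 − 2·0.66 = 2 − 1.32 = 0.68.
Because errors are independent across components, Cov(Tᵢ,Tⱼ) = Cov(Xᵢ,Xⱼ); the off-diagonal part of the true-score variance is the same as above.
True-score variance = [0.72 + 0.70] − 1.32 = 1.42 − 1.32 = 0.1.
Reliability = 0.1 / 0.68 = 0.147.

0.147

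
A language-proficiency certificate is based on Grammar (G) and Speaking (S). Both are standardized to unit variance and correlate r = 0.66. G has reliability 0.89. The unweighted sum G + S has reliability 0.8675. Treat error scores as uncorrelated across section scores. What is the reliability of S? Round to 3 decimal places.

0.670

Var(G+S) = 2 + 2·0.66 = 3.320.
True-score variance = ρ_G + ρ_S + 2·0.66, so 0.8675 = (0.89 + ρ_S + 1.32) / 3.320.
ρ_S = 0.8675·3.320 − 0.89 − 1.32 = 0.670.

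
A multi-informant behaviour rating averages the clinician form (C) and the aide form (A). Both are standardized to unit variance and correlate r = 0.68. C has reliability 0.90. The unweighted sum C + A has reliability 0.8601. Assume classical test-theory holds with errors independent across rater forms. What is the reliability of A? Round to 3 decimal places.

0.630

Var(C+A) = 2 + 2·0.68 = 3.360.
True-score variance = ρ_C + ρ_A + 2·0.68, so 0.8601 = (0.90 + ρ_A + 1.36) / 3.360.
ρ_A = 0.8601·3.360 − 0.90 − 1.36 = 0.630.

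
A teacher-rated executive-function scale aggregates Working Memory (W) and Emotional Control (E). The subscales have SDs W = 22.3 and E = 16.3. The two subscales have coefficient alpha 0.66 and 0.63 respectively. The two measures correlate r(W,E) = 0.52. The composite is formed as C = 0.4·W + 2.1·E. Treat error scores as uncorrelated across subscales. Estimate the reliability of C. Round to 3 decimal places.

Var(C) = 0.4²·22.3² + 2.1²·16.3² + 2·[0.84·22.3·16.3·0.52] = 1251.26 + 317.545 = 1568.8.
Because errors are independent across components, Cov(Tᵢ,Tⱼ) = Cov(Xᵢ,Xⱼ); the off-diagonal part of the true-score variance is the same as above.
True-score variance = [0.4²·22.3²·0.66 + 2.1²·16.3²·0.63] + 317.545 = 790.68 + 317.545 = 1108.23.
Reliability = 1108.23 / 1568.8 = 0.706.

0.706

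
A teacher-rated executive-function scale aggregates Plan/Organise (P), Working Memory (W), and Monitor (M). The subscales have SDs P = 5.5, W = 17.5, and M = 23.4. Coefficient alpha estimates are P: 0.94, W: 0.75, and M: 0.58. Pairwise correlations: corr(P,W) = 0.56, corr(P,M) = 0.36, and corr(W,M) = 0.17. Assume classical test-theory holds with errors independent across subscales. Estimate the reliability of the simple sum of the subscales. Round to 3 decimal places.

Var(P+W+M) = 5.5² + 17.5² + 23.4² + 2·[5.5·17.5·0.56 + 5.5·23.4·0.36 + 17.5·23.4·0.17] = 884.06 + 339.694 = 1223.75.
Under uncorrelated errors the observed covariances equal the true-score covariances, so only the own-variance terms attenuate.
True-score variance = [5.5²·0.94 + 17.5²·0.75 + 23.4²·0.58] + 339.694 = 575.707 + 339.694 = 915.401.
Reliability = 915.401 / 1223.75 = 0.748.

0.748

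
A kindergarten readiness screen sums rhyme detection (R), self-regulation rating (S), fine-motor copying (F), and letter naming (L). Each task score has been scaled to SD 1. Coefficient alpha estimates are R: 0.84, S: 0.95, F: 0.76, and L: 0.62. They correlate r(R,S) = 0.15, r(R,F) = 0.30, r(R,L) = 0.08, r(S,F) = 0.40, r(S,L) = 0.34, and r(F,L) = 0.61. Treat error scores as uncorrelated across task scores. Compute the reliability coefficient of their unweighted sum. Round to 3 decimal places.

0.893

Var(R+S+F+L) = 4 + 2·[0.15 + 0.30 + 0.08 + 0.40 + 0.34 + 0.61] = 4 + 3.76 = 7.76.
Under uncorrelated errors the observed covariances equal the true-score covariances, so only the own-variance terms attenuate.
True-score variance = [0.84 + 0.95 + 0.76 + 0.62] + 3.76 = 3.17 + 3.76 = 6.93.
Reliability = 6.93 / 7.76 = 0.893.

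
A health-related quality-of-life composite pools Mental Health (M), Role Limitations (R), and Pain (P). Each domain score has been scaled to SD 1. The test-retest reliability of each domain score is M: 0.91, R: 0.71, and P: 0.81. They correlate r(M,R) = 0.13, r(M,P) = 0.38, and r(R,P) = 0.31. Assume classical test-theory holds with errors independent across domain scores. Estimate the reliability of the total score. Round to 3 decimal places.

Var(M+R+P) = 3 + 2·[0.13 + 0.38 + 0.31] = 3 + 1.64 = 4.64.
Because errors are independent across components, Cov(Tᵢ,Tⱼ) = Cov(Xᵢ,Xⱼ); the off-diagonal part of the true-score variance is the same as above.
True-score variance = [0.91 + 0.71 + 0.81] + 1.64 = 2.43 + 1.64 = 4.07.
Reliability = 4.07 / 4.64 = 0.877.

0.877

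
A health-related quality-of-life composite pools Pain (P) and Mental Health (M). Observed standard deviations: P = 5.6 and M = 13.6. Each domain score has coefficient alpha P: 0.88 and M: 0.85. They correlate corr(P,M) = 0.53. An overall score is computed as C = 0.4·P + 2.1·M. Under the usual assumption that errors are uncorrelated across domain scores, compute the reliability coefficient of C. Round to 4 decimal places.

0.8616

Var(C) = 0.4²·5.6² + 2.1²·13.6² + 2·[0.84·5.6·13.6·0.53] = 820.691 + 67.8129 = 888.504.
With uncorrelated errors the cross-covariances are all true-score covariance, so they carry over unchanged; only the diagonal terms shrink to ρᵢσᵢ².
True-score variance = [0.4²·5.6²·0.88 + 2.1²·13.6²·0.85] + 67.8129 = 697.738 + 67.8129 = 765.551.
Reliability = 765.551 / 888.504 = 0.8616.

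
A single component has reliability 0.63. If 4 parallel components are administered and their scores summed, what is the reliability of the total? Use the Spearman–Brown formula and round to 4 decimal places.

ρ_k = kρ / (1 + (k−1)ρ) = 4·0.63 / (1 + 3·0.63) = 2.520 / 2.890 = 0.8720.

0.8720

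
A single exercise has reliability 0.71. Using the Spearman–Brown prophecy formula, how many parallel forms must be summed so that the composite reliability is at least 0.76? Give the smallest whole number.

k ≥ ρ*(1−ρ₁)/(ρ₁(1−ρ*)) = 0.76·0.29 / (0.71·0.24) = 1.293.
Smallest integer k = 2.

2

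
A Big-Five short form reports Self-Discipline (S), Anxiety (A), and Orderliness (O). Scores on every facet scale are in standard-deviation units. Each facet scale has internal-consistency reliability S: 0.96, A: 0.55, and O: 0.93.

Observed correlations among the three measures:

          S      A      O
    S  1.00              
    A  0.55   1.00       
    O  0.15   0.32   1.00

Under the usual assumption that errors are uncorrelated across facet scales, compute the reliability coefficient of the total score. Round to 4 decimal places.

Var(S+A+O) = 3 + 2·[0.55 + 0.15 + 0.32] = 3 + 2.04 = 5.04.
Under uncorrelated errors the observed covariances equal the true-score covariances, so only the own-variance terms attenuate.
True-score variance = [0.96 + 0.55 + 0.93] + 2.04 = 2.44 + 2.04 = 4.48.
Reliability = 4.48 / 5.04 = 0.8889.

0.8889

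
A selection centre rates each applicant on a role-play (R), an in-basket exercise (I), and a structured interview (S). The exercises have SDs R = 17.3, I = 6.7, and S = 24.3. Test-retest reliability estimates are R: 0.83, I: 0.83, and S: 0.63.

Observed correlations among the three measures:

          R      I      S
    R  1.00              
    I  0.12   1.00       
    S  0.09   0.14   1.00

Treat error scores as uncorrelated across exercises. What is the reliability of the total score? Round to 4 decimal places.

0.7444

Var(R+I+S) = 17.3² + 6.7² + 24.3² + 2·[17.3·6.7·0.12 + 17.3·24.3·0.09 + 6.7·24.3·0.14] = 934.67 + 149.075 = 1083.75.
Under uncorrelated errors the observed covariances equal the true-score covariances, so only the own-variance terms attenuate.
True-score variance = [17.3²·0.83 + 6.7²·0.83 + 24.3²·0.63] + 149.075 = 657.678 + 149.075 = 806.754.
Reliability = 806.754 / 1083.75 = 0.7444.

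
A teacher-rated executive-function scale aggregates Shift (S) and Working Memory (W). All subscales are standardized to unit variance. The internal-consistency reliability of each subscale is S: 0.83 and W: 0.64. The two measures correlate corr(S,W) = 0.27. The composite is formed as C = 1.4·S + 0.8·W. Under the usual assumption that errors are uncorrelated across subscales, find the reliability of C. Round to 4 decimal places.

Var(C) = 1.4² + 0.8² + 2·[1.12·0.27] = 2.6 + 0.6048 = 3.2048.
With uncorrelated errors the cross-covariances are all true-score covariance, so they carry over unchanged; only the diagonal terms shrink to ρᵢσᵢ².
True-score variance = [1.4²·0.83 + 0.8²·0.64] + 0.6048 = 2.0364 + 0.6048 = 2.6412.
Reliability = 2.6412 / 3.2048 = 0.8241.

0.8241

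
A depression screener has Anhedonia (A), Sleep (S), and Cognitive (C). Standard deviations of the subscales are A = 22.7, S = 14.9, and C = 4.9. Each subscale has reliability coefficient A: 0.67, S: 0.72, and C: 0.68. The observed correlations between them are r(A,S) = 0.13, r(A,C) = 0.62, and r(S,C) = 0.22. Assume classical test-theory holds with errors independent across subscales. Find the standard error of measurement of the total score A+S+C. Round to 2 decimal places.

Var(total) = 761.31 + 257.989 = 1019.3.
True-score variance = 521.418 + 257.989 = 779.408, so reliability = 0.7647.
Error variance = 1019.3 − 779.408 = 239.892; SEM = √239.892 = 15.49.

15.49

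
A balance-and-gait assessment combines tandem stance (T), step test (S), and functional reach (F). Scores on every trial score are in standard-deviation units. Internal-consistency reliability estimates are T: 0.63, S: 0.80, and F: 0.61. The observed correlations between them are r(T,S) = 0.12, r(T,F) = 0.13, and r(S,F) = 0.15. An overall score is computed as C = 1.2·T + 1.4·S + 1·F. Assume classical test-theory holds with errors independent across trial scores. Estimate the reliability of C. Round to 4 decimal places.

Var(C) = 1.2² + 1.4² + 1 + 2·[1.68·0.12 + 1.2·0.13 + 1.4·0.15] = 4.4 + 1.1352 = 5.5352.
Because errors are independent across components, Cov(Tᵢ,Tⱼ) = Cov(Xᵢ,Xⱼ); the off-diagonal part of the true-score variance is the same as above.
True-score variance = [1.2²·0.63 + 1.4²·0.80 + 0.61] + 1.1352 = 3.0852 + 1.1352 = 4.2204.
Reliability = 4.2204 / 5.5352 = 0.7625.

0.7625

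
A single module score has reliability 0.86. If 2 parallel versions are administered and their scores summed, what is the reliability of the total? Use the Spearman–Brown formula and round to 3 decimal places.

0.925

ρ_k = kρ / (1 + (k−1)ρ) = 2·0.86 / (1 + 1·0.86) = 1.720 / 1.860 = 0.925.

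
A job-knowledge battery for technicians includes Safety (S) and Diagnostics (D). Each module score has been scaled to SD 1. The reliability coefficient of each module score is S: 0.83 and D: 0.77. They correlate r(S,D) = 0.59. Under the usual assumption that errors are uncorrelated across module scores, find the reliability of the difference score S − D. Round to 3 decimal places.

0.512

Var(S−D) = 1 + 1 − 2·0.59 = 2 − 1.18 = 0.82.
With uncorrelated errors the cross-covariances are all true-score covariance, so they carry over unchanged; only the diagonal terms shrink to ρᵢσᵢ².
True-score variance = [0.83 + 0.77] − 1.18 = 1.6 − 1.18 = 0.42.
Reliability = 0.42 / 0.82 = 0.512.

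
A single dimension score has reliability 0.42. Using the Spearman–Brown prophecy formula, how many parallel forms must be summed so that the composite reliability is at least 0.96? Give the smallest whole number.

k ≥ ρ*(1−ρ₁)/(ρ₁(1−ρ*)) = 0.96·0.58 / (0.42·0.04) = 33.143.
Smallest integer k = 34.

34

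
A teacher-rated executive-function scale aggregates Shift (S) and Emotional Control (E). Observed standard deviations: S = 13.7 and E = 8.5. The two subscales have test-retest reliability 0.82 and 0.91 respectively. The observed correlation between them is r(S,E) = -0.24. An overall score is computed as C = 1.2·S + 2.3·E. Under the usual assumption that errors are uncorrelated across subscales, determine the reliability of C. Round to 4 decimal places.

Var(C) = 1.2²·13.7² + 2.3²·8.5² + 2·[2.76·13.7·8.5·(-0.24)] = 652.476 − 154.273 = 498.203.
Because errors are independent across components, Cov(Tᵢ,Tⱼ) = Cov(Xᵢ,Xⱼ); the off-diagonal part of the true-score variance is the same as above.
True-score variance = [1.2²·13.7²·0.82 + 2.3²·8.5²·0.91] − 154.273 = 569.429 − 154.273 = 415.156.
Reliability = 415.156 / 498.203 = 0.8333.

0.8333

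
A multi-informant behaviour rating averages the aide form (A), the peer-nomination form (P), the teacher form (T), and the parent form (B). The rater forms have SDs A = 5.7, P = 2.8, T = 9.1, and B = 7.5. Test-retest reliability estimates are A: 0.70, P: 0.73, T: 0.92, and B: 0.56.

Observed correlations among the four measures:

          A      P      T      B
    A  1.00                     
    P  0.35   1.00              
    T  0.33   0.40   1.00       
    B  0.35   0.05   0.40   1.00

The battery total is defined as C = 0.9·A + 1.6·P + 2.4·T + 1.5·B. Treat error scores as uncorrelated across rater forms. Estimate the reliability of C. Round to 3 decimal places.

Var(C) = 0.9²·5.7² + 1.6²·2.8² + 2.4²·9.1² + 1.5²·7.5² + 2·[1.44·5.7·2.8·0.35 + 2.16·5.7·9.1·0.33 + 1.35·5.7·7.5·0.35 + 3.84·2.8·9.1·0.40 + 2.4·2.8·7.5·0.05 + 3.6·9.1·7.5·0.40] = 649.935 + 410.307 = 1060.24.
Under uncorrelated errors the observed covariances equal the true-score covariances, so only the own-variance terms attenuate.
True-score variance = [0.9²·5.7²·0.70 + 1.6²·2.8²·0.73 + 2.4²·9.1²·0.92 + 1.5²·7.5²·0.56] + 410.307 = 542.775 + 410.307 = 953.082.
Reliability = 953.082 / 1060.24 = 0.899.

0.899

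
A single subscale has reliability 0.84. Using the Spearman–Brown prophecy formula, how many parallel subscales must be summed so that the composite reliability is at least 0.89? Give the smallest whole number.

2

k ≥ ρ*(1−ρ₁)/(ρ₁(1−ρ*)) = 0.89·0.16 / (0.84·0.11) = 1.541.
Smallest integer k = 2.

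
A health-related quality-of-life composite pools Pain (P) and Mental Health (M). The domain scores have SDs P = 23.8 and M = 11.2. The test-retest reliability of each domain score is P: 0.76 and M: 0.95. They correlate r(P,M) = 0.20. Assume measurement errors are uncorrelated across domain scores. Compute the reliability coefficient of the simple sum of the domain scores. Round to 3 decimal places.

0.822

Var(P+M) = 23.8² + 11.2² + 2·[23.8·11.2·0.20] = 691.88 + 106.624 = 798.504.
Because errors are independent across components, Cov(Tᵢ,Tⱼ) = Cov(Xᵢ,Xⱼ); the off-diagonal part of the true-score variance is the same as above.
True-score variance = [23.8²·0.76 + 11.2²·0.95] + 106.624 = 549.662 + 106.624 = 656.286.
Reliability = 656.286 / 798.504 = 0.822.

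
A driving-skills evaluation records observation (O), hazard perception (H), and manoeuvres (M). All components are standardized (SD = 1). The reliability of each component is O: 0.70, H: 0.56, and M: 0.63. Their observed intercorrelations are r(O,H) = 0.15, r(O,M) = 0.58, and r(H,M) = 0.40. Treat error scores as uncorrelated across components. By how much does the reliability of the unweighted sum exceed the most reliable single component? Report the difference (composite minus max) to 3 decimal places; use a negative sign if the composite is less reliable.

Var(sum) = 3 + 2.26 = 5.26; true-score variance = 1.89 + 2.26 = 4.15; composite reliability = 0.7890.
Max component reliability = 0.7000.
Difference = 0.7890 − 0.7000 = 0.089.

0.089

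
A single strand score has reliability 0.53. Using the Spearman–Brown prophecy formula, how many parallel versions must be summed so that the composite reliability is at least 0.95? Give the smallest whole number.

k ≥ ρ*(1−ρ₁)/(ρ₁(1−ρ*)) = 0.95·0.47 / (0.53·0.05) = 16.849.
Smallest integer k = 17.

17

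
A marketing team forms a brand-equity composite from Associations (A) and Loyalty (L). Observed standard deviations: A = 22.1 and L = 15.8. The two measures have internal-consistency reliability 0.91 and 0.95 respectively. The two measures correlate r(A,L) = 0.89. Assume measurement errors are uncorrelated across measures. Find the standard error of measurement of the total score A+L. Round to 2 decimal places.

Var(total) = 738.05 + 621.54 = 1359.59.
True-score variance = 681.611 + 621.54 = 1303.15, so reliability = 0.9585.
Error variance = 1359.59 − 1303.15 = 56.4389; SEM = √56.4389 = 7.51.

7.51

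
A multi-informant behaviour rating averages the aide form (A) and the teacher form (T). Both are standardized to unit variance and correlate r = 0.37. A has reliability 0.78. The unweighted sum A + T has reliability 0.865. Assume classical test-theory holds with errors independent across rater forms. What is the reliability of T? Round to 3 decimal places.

0.850

Var(A+T) = 2 + 2·0.37 = 2.740.
True-score variance = ρ_A + ρ_T + 2·0.37, so 0.865 = (0.78 + ρ_T + 0.74) / 2.740.
ρ_T = 0.865·2.740 − 0.78 − 0.74 = 0.850.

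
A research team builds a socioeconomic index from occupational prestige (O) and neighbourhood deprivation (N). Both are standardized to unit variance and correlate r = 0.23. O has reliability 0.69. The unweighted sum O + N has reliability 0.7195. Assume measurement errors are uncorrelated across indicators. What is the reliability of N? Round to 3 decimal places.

Var(O+N) = 2 + 2·0.23 = 2.460.
True-score variance = ρ_O + ρ_N + 2·0.23, so 0.7195 = (0.69 + ρ_N + 0.46) / 2.460.
ρ_N = 0.7195·2.460 − 0.69 − 0.46 = 0.620.

0.620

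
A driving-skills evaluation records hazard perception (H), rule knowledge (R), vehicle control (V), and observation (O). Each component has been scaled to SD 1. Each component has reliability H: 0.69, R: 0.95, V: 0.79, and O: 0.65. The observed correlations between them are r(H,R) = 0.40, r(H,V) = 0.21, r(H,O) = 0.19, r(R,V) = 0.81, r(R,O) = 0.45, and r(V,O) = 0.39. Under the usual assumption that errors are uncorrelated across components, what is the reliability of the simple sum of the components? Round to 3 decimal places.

0.897

Var(H+R+V+O) = 4 + 2·[0.40 + 0.21 + 0.19 + 0.81 + 0.45 + 0.39] = 4 + 4.9 = 8.9.
With uncorrelated errors the cross-covariances are all true-score covariance, so they carry over unchanged; only the diagonal terms shrink to ρᵢσᵢ².
True-score variance = [0.69 + 0.95 + 0.79 + 0.65] + 4.9 = 3.08 + 4.9 = 7.98.
Reliability = 7.98 / 8.9 = 0.897.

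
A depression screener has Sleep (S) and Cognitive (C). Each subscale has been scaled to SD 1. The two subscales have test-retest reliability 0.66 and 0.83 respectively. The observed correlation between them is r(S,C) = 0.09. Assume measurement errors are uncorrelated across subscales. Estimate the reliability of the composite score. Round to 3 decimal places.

0.766

Var(S+C) = 2 + 2·[0.09] = 2 + 0.18 = 2.18.
Under uncorrelated errors the observed covariances equal the true-score covariances, so only the own-variance terms attenuate.
True-score variance = [0.66 + 0.83] + 0.18 = 1.49 + 0.18 = 1.67.
Reliability = 1.67 / 2.18 = 0.766.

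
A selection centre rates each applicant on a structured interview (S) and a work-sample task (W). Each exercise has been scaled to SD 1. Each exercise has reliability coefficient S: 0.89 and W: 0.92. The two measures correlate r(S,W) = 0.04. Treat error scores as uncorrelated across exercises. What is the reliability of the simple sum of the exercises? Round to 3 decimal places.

Var(S+W) = 2 + 2·[0.04] = 2 + 0.08 = 2.08.
Under uncorrelated errors the observed covariances equal the true-score covariances, so only the own-variance terms attenuate.
True-score variance = [0.89 + 0.92] + 0.08 = 1.81 + 0.08 = 1.89.
Reliability = 1.89 / 2.08 = 0.909.

0.909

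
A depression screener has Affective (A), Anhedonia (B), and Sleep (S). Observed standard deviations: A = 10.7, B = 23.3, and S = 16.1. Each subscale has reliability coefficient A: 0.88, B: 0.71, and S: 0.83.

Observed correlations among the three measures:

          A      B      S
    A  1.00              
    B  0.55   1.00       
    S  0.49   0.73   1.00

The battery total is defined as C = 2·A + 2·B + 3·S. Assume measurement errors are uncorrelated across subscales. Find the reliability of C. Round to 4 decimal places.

Var(C) = 2²·10.7² + 2²·23.3² + 3²·16.1² + 2·[4·10.7·23.3·0.55 + 6·10.7·16.1·0.49 + 6·23.3·16.1·0.73] = 4962.41 + 5396.05 = 10358.5.
With uncorrelated errors the cross-covariances are all true-score covariance, so they carry over unchanged; only the diagonal terms shrink to ρᵢσᵢ².
True-score variance = [2²·10.7²·0.88 + 2²·23.3²·0.71 + 3²·16.1²·0.83] + 5396.05 = 3881.11 + 5396.05 = 9277.16.
Reliability = 9277.16 / 10358.5 = 0.8956.

0.8956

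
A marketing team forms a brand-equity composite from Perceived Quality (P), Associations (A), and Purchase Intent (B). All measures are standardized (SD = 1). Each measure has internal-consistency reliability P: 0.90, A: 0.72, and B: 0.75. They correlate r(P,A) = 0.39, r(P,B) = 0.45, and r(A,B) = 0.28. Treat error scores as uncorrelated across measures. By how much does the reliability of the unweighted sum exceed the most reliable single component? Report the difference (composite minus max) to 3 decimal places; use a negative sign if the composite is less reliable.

Var(sum) = 3 + 2.24 = 5.24; true-score variance = 2.37 + 2.24 = 4.61; composite reliability = 0.8798.
Max component reliability = 0.9000.
Difference = 0.8798 − 0.9000 = -0.020.

-0.020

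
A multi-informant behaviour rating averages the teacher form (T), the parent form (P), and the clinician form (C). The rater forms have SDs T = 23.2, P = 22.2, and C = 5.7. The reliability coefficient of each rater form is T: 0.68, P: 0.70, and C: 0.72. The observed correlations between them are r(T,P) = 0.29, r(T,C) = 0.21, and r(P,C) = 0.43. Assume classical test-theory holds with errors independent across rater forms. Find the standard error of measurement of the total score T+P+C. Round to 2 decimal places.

18.14

Var(total) = 1063.57 + 463.088 = 1526.66.
True-score variance = 734.384 + 463.088 = 1197.47, so reliability = 0.7844.
Error variance = 1526.66 − 1197.47 = 329.186; SEM = √329.186 = 18.14.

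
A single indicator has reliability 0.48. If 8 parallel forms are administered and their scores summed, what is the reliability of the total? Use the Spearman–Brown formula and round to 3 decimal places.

ρ_k = kρ / (1 + (k−1)ρ) = 8·0.48 / (1 + 7·0.48) = 3.840 / 4.360 = 0.881.

0.881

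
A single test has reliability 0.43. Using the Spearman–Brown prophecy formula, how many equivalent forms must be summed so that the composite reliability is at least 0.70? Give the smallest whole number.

k ≥ ρ*(1−ρ₁)/(ρ₁(1−ρ*)) = 0.70·0.57 / (0.43·0.30) = 3.093.
Smallest integer k = 4.

4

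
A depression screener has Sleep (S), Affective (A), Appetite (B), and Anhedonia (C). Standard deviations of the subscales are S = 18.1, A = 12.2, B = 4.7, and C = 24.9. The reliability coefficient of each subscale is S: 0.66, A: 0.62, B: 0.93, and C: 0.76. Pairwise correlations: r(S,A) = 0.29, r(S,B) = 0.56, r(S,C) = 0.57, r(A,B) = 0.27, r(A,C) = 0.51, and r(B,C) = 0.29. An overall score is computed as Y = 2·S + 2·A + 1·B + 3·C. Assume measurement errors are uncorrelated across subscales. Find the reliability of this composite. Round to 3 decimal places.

Var(Y) = 2²·18.1² + 2²·12.2² + 4.7² + 3²·24.9² + 2·[4·18.1·12.2·0.29 + 2·18.1·4.7·0.56 + 6·18.1·24.9·0.57 + 2·12.2·4.7·0.27 + 6·12.2·24.9·0.51 + 3·4.7·24.9·0.29] = 7507.98 + 5910.27 = 13418.3.
With uncorrelated errors the cross-covariances are all true-score covariance, so they carry over unchanged; only the diagonal terms shrink to ρᵢσᵢ².
True-score variance = [2²·18.1²·0.66 + 2²·12.2²·0.62 + 4.7²·0.93 + 3²·24.9²·0.76] + 5910.27 = 5495.43 + 5910.27 = 11405.7.
Reliability = 11405.7 / 13418.3 = 0.850.

0.850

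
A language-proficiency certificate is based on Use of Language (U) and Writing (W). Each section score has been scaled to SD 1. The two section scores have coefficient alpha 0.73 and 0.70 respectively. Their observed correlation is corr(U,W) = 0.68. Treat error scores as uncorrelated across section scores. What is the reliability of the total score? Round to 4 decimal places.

0.8304

Var(U+W) = 2 + 2·[0.68] = 2 + 1.36 = 3.36.
Under uncorrelated errors the observed covariances equal the true-score covariances, so only the own-variance terms attenuate.
True-score variance = [0.73 + 0.70] + 1.36 = 1.43 + 1.36 = 2.79.
Reliability = 2.79 / 3.36 = 0.8304.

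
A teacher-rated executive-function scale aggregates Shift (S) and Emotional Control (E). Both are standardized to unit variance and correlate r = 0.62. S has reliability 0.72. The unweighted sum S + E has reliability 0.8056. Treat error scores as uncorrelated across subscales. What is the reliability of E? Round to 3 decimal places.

Var(S+E) = 2 + 2·0.62 = 3.240.
True-score variance = ρ_S + ρ_E + 2·0.62, so 0.8056 = (0.72 + ρ_E + 1.24) / 3.240.
ρ_E = 0.8056·3.240 − 0.72 − 1.24 = 0.650.

0.650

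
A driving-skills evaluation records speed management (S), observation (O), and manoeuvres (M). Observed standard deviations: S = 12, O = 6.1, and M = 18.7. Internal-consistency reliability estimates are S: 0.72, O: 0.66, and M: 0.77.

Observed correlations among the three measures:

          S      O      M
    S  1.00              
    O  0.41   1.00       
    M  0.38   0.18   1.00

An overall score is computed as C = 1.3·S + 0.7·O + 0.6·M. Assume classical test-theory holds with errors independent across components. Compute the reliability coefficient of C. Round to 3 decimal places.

0.826

Var(C) = 1.3²·12² + 0.7²·6.1² + 0.6²·18.7² + 2·[0.91·12·6.1·0.41 + 0.78·12·18.7·0.38 + 0.42·6.1·18.7·0.18] = 387.481 + 204.894 = 592.375.
With uncorrelated errors the cross-covariances are all true-score covariance, so they carry over unchanged; only the diagonal terms shrink to ρᵢσᵢ².
True-score variance = [1.3²·12²·0.72 + 0.7²·6.1²·0.66 + 0.6²·18.7²·0.77] + 204.894 = 284.187 + 204.894 = 489.081.
Reliability = 489.081 / 592.375 = 0.826.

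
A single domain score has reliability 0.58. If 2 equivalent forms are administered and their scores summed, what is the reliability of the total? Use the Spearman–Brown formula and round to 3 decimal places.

ρ_k = kρ / (1 + (k−1)ρ) = 2·0.58 / (1 + 1·0.58) = 1.160 / 1.580 = 0.734.

0.734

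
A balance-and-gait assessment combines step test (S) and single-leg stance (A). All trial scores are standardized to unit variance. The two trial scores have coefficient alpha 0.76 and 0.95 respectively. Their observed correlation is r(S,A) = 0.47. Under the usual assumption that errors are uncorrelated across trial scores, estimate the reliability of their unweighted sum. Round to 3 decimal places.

Var(S+A) = 2 + 2·[0.47] = 2 + 0.94 = 2.94.
With uncorrelated errors the cross-covariances are all true-score covariance, so they carry over unchanged; only the diagonal terms shrink to ρᵢσᵢ².
True-score variance = [0.76 + 0.95] + 0.94 = 1.71 + 0.94 = 2.65.
Reliability = 2.65 / 2.94 = 0.901.

0.901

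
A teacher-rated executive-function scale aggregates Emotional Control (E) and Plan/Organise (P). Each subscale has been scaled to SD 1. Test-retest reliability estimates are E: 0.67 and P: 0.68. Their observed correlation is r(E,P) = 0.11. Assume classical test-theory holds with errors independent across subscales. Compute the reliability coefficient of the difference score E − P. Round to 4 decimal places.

0.6348

Var(E−P) = 1 + 1 − 2·0.11 = 2 − 0.22 = 1.78.
Because errors are independent across components, Cov(Tᵢ,Tⱼ) = Cov(Xᵢ,Xⱼ); the off-diagonal part of the true-score variance is the same as above.
True-score variance = [0.67 + 0.68] − 0.22 = 1.35 − 0.22 = 1.13.
Reliability = 1.13 / 1.78 = 0.6348.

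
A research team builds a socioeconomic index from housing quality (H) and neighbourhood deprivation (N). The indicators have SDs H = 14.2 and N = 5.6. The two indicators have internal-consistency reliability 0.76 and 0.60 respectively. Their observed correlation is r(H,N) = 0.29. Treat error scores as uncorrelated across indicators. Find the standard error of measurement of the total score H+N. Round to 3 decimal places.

Var(total) = 233 + 46.1216 = 279.122.
True-score variance = 172.062 + 46.1216 = 218.184, so reliability = 0.7817.
Error variance = 279.122 − 218.184 = 60.9376; SEM = √60.9376 = 7.806.

7.806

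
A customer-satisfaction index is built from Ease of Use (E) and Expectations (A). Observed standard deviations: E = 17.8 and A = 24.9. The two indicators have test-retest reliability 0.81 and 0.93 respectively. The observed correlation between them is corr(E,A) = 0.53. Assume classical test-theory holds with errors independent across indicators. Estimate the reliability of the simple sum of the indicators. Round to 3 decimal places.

0.926

Var(E+A) = 17.8² + 24.9² + 2·[17.8·24.9·0.53] = 936.85 + 469.813 = 1406.66.
With uncorrelated errors the cross-covariances are all true-score covariance, so they carry over unchanged; only the diagonal terms shrink to ρᵢσᵢ².
True-score variance = [17.8²·0.81 + 24.9²·0.93] + 469.813 = 833.25 + 469.813 = 1303.06.
Reliability = 1303.06 / 1406.66 = 0.926.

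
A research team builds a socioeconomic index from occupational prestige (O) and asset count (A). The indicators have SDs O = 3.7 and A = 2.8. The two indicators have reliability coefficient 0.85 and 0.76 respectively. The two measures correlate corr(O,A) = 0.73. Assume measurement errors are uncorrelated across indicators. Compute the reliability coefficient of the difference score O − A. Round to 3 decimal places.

0.386

Var(O−A) = 3.7² + 2.8² − 2·3.7·2.8·0.73 = 21.53 − 15.1256 = 6.4044.
With uncorrelated errors the cross-covariances are all true-score covariance, so they carry over unchanged; only the diagonal terms shrink to ρᵢσᵢ².
True-score variance = [3.7²·0.85 + 2.8²·0.76] − 15.1256 = 17.5949 − 15.1256 = 2.4693.
Reliability = 2.4693 / 6.4044 = 0.386.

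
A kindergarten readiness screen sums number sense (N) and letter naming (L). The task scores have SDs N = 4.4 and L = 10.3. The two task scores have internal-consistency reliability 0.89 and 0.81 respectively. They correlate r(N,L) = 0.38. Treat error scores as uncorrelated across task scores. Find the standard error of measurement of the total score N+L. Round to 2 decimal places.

Var(total) = 125.45 + 34.4432 = 159.893.
True-score variance = 103.163 + 34.4432 = 137.607, so reliability = 0.8606.
Error variance = 159.893 − 137.607 = 22.2867; SEM = √22.2867 = 4.72.

4.72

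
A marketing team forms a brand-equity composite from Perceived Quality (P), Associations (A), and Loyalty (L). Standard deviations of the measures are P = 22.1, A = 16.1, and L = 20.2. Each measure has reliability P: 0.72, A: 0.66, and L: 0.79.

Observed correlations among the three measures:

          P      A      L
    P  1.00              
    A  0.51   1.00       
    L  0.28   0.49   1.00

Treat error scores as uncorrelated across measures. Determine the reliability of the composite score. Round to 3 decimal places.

Var(P+A+L) = 22.1² + 16.1² + 20.2² + 2·[22.1·16.1·0.51 + 22.1·20.2·0.28 + 16.1·20.2·0.49] = 1155.66 + 931.637 = 2087.3.
Under uncorrelated errors the observed covariances equal the true-score covariances, so only the own-variance terms attenuate.
True-score variance = [22.1²·0.72 + 16.1²·0.66 + 20.2²·0.79] + 931.637 = 845.085 + 931.637 = 1776.72.
Reliability = 1776.72 / 2087.3 = 0.851.

0.851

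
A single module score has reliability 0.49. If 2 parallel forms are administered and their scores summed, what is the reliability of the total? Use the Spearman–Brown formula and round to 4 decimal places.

0.6577

ρ_k = kρ / (1 + (k−1)ρ) = 2·0.49 / (1 + 1·0.49) = 0.980 / 1.490 = 0.6577.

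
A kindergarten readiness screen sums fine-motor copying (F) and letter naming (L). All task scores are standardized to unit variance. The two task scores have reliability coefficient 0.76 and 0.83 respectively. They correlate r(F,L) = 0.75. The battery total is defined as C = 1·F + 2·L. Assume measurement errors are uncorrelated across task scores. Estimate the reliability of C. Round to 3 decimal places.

0.885

Var(C) = 1 + 2² + 2·[2·0.75] = 5 + 3 = 8.
Because errors are independent across components, Cov(Tᵢ,Tⱼ) = Cov(Xᵢ,Xⱼ); the off-diagonal part of the true-score variance is the same as above.
True-score variance = [0.76 + 2²·0.83] + 3 = 4.08 + 3 = 7.08.
Reliability = 7.08 / 8 = 0.885.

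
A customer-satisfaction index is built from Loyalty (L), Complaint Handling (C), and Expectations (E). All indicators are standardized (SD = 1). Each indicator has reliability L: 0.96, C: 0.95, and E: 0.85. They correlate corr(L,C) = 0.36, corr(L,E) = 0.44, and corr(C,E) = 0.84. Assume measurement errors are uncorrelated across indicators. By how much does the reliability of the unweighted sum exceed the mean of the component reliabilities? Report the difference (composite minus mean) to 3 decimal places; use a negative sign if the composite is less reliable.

0.042

Var(sum) = 3 + 3.28 = 6.28; true-score variance = 2.76 + 3.28 = 6.04; composite reliability = 0.9618.
Mean component reliability = 0.9200.
Difference = 0.9618 − 0.9200 = 0.042.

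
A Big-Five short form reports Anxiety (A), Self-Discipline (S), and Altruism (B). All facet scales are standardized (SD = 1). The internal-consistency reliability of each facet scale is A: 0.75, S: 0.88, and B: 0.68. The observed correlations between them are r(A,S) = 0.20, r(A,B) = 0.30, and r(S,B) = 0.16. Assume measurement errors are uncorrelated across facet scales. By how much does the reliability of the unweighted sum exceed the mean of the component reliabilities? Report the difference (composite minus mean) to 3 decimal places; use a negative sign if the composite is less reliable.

0.070

Var(sum) = 3 + 1.32 = 4.32; true-score variance = 2.31 + 1.32 = 3.63; composite reliability = 0.8403.
Mean component reliability = 0.7700.
Difference = 0.8403 − 0.7700 = 0.070.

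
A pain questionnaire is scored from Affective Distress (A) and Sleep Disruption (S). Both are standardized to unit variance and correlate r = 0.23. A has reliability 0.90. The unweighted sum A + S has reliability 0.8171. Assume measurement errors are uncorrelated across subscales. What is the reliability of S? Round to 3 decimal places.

0.650

Var(A+S) = 2 + 2·0.23 = 2.460.
True-score variance = ρ_A + ρ_S + 2·0.23, so 0.8171 = (0.90 + ρ_S + 0.46) / 2.460.
ρ_S = 0.8171·2.460 − 0.90 − 0.46 = 0.650.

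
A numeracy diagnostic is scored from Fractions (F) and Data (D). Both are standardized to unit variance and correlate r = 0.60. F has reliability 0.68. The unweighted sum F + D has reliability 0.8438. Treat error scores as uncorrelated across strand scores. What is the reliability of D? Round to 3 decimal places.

Var(F+D) = 2 + 2·0.60 = 3.200.
True-score variance = ρ_F + ρ_D + 2·0.60, so 0.8438 = (0.68 + ρ_D + 1.20) / 3.200.
ρ_D = 0.8438·3.200 − 0.68 − 1.20 = 0.820.

0.820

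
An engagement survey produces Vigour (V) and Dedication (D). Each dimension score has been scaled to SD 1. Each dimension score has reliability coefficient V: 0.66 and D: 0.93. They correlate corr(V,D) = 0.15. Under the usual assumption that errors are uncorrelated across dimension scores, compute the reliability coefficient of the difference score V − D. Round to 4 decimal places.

0.7588

Var(V−D) = 1 + 1 − 2·0.15 = 2 − 0.3 = 1.7.
Because errors are independent across components, Cov(Tᵢ,Tⱼ) = Cov(Xᵢ,Xⱼ); the off-diagonal part of the true-score variance is the same as above.
True-score variance = [0.66 + 0.93] − 0.3 = 1.59 − 0.3 = 1.29.
Reliability = 1.29 / 1.7 = 0.7588.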